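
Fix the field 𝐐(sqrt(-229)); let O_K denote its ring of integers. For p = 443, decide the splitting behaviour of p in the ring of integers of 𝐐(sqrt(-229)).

443 remains inert

d = -229 ≡ 3 (mod 4), so O_K = ℤ[√-229] and disc(K) = 4d = -916.
443 ∤ -916, so 443 is unramified.
(-229/443) = 214^221 mod 443 = 442, giving Legendre symbol -1.
Legendre symbol -1 ⇒ 443 is inert.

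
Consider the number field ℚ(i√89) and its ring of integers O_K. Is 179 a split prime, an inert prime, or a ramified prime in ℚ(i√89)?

179 remains inert

-89 mod 4 = 3, hence disc K = 4·(-89) = -356 and O_K = ℤ[√-89].
179 ∤ -356, so 179 is unramified.
(-89/179) = 90^89 mod 179 = 178, giving Legendre symbol -1.
d is a non-residue mod p, hence 179 remains inert in O_K.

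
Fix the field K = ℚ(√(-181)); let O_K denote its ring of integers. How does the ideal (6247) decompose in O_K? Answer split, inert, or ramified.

d = -181 ≡ 3 (mod 4), so O_K = ℤ[√-181] and disc(K) = 4d = -724.
6247 ∤ -724, so 6247 is unramified.
Legendre symbol by Euler's criterion: (-181/6247) ≡ (-181)^3123 ≡ 1 (mod 6247), i.e. (-181/6247) = 1.
Legendre symbol 1 ⇒ 6247 is split.

split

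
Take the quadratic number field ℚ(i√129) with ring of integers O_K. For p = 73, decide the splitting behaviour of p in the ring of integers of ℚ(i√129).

remains prime (inert)

d = -129 ≡ 3 (mod 4), so O_K = ℤ[√-129] and disc(K) = 4d = -516.
disc(K) = -516 is not divisible by 73; 73 is unramified.
Legendre symbol by Euler's criterion: (-129/73) ≡ (-129)^36 ≡ 72 (mod 73), i.e. (-129/73) = -1.
d is a non-residue mod p, hence 73 remains inert in O_K.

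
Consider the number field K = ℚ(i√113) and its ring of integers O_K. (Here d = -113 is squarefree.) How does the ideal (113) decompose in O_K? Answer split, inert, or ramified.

Since -113 ≢ 1 mod 4, the ring of integers is ℤ[√-113] with discriminant 4·(-113) = -452.
113 divides disc(K) = -452, so 113 ramifies.

p ramifies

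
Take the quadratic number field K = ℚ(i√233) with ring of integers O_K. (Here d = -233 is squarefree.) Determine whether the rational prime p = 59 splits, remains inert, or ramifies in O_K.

Since -233 ≢ 1 mod 4, the ring of integers is ℤ[√-233] with discriminant 4·(-233) = -932.
59 ∤ -932, so 59 is unramified.
Legendre symbol by Euler's criterion: (-233/59) ≡ (-233)^29 ≡ 1 (mod 59), i.e. (-233/59) = 1.
d is a quadratic residue mod p, hence 59 splits in O_K.

split — (59) = 𝔭₁𝔭₂ with 𝔭₁ ≠ 𝔭₂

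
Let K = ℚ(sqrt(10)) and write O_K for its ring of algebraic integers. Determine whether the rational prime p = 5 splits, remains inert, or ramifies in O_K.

Since 10 ≢ 1 mod 4, the ring of integers is ℤ[√10] with discriminant 4·10 = 40.
disc(K) = 40 = 5·8, so p = 5 is ramified.

5 is ramified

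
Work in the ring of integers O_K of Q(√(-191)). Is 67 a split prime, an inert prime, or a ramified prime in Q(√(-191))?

splits completely

Since -191 ≡ 1 mod 4, the ring of integers is ℤ[(1+√-191)/2] with discriminant -191.
67 ∤ -191, so 67 is unramified.
Compute (-191/67) via Euler: 10^((67-1)/2) mod 67 = 1, so (-191/67) = 1.
d is a quadratic residue mod p, hence 67 splits in O_K.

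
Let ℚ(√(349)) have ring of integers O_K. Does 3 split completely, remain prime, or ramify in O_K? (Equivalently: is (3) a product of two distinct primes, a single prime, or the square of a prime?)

349 mod 4 = 1, hence disc K = 349 and O_K = ℤ[(1+√349)/2].
disc(K) = 349 is not divisible by 3; 3 is unramified.
Legendre symbol by Euler's criterion: (349/3) ≡ 349^1 ≡ 1 (mod 3), i.e. (349/3) = 1.
Legendre symbol 1 ⇒ 3 is split.

splits completely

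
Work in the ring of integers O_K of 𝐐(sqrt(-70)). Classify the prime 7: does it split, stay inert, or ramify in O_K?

ramified

-70 mod 4 = 2, hence disc K = 4·(-70) = -280 and O_K = ℤ[√-70].
7 divides disc(K) = -280, so 7 ramifies.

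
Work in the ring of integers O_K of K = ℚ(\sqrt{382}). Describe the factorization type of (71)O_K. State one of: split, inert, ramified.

split

Since 382 ≢ 1 mod 4, the ring of integers is ℤ[√382] with discriminant 4·382 = 1528.
Since gcd(71, 1528) = 1 the prime 71 does not ramify.
(382/71) = 27^35 mod 71 = 1, giving Legendre symbol 1.
d is a quadratic residue mod p, hence 71 splits in O_K.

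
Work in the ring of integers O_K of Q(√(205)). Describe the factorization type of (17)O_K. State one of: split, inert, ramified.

d = 205 ≡ 1 (mod 4), so O_K = ℤ[(1+√205)/2] and disc(K) = d = 205.
Since gcd(17, 205) = 1 the prime 17 does not ramify.
Compute (205/17) via Euler: 1^((17-1)/2) mod 17 = 1, so (205/17) = 1.
Legendre symbol 1 ⇒ 17 is split.

p splits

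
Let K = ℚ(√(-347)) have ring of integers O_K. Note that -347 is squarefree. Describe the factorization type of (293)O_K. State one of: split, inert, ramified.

splits completely

-347 mod 4 = 1, hence disc K = -347 and O_K = ℤ[(1+√-347)/2].
293 ∤ -347, so 293 is unramified.
Compute (-347/293) via Euler: 239^((293-1)/2) mod 293 = 1, so (-347/293) = 1.
(-347/293) = 1, so 293 splits.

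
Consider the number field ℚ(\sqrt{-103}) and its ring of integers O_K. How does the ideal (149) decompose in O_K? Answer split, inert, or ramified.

d = -103 ≡ 1 (mod 4), so O_K = ℤ[(1+√-103)/2] and disc(K) = d = -103.
Since gcd(149, -103) = 1 the prime 149 does not ramify.
Compute (-103/149) via Euler: 46^((149-1)/2) mod 149 = 1, so (-103/149) = 1.
Legendre symbol 1 ⇒ 149 is split.

split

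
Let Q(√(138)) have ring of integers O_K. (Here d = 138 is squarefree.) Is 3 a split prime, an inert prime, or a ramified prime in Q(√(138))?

d = 138 ≡ 2 (mod 4), so O_K = ℤ[√138] and disc(K) = 4d = 552.
3 divides disc(K) = 552, so 3 ramifies.

ramified — (3) = 𝔭²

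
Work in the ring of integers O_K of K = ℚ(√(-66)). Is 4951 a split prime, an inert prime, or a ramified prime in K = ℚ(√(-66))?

inert — (4951) stays prime in O_K

Since -66 ≢ 1 mod 4, the ring of integers is ℤ[√-66] with discriminant 4·(-66) = -264.
disc(K) = -264 is not divisible by 4951; 4951 is unramified.
Legendre symbol by Euler's criterion: (-66/4951) ≡ (-66)^2475 ≡ 4950 (mod 4951), i.e. (-66/4951) = -1.
Legendre symbol -1 ⇒ 4951 is inert.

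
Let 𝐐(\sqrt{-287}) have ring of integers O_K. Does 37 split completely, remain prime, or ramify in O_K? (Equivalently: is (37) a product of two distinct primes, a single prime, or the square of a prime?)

-287 mod 4 = 1, hence disc K = -287 and O_K = ℤ[(1+√-287)/2].
Since gcd(37, -287) = 1 the prime 37 does not ramify.
Legendre symbol by Euler's criterion: (-287/37) ≡ (-287)^18 ≡ 1 (mod 37), i.e. (-287/37) = 1.
(-287/37) = 1, so 37 splits.

split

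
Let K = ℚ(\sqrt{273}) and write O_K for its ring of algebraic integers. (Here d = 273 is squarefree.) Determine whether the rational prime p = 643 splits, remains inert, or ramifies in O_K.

d = 273 ≡ 1 (mod 4), so O_K = ℤ[(1+√273)/2] and disc(K) = d = 273.
643 ∤ 273, so 643 is unramified.
Compute (273/643) via Euler: 273^((643-1)/2) mod 643 = 1, so (273/643) = 1.
(273/643) = 1, so 643 splits.

p splits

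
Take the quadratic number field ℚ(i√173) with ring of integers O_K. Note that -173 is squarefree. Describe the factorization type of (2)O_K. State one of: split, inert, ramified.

ramifies in O_K

-173 mod 4 = 3, hence disc K = 4·(-173) = -692 and O_K = ℤ[√-173].
2 divides disc(K) = -692, so 2 ramifies.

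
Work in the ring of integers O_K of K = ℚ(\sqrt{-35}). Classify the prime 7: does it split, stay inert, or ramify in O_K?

ramified

-35 mod 4 = 1, hence disc K = -35 and O_K = ℤ[(1+√-35)/2].
Ramification test: 7 | -35. The prime 7 ramifies in K.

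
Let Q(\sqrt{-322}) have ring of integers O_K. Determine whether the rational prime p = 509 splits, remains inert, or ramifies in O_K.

509 splits in O_K

d = -322 ≡ 2 (mod 4), so O_K = ℤ[√-322] and disc(K) = 4d = -1288.
Since gcd(509, -1288) = 1 the prime 509 does not ramify.
(-322/509) = 187^254 mod 509 = 1, giving Legendre symbol 1.
(-322/509) = 1, so 509 splits.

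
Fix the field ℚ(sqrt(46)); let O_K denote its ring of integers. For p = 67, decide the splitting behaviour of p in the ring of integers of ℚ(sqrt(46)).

d = 46 ≡ 2 (mod 4), so O_K = ℤ[√46] and disc(K) = 4d = 184.
disc(K) = 184 is not divisible by 67; 67 is unramified.
(46/67) = 46^33 mod 67 = 66, giving Legendre symbol -1.
d is a non-residue mod p, hence 67 remains inert in O_K.

remains prime (inert)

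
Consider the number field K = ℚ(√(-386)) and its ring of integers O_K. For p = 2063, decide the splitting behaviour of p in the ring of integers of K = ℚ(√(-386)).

2063 splits in O_K

Since -386 ≢ 1 mod 4, the ring of integers is ℤ[√-386] with discriminant 4·(-386) = -1544.
Since gcd(2063, -1544) = 1 the prime 2063 does not ramify.
Euler's criterion: (-386)^1031 mod 2063 = 1. Thus (-386|2063) = 1.
Legendre symbol 1 ⇒ 2063 is split.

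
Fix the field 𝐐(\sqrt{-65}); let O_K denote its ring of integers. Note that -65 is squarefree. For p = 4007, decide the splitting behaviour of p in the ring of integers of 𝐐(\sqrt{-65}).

p splits

d = -65 ≡ 3 (mod 4), so O_K = ℤ[√-65] and disc(K) = 4d = -260.
4007 ∤ -260, so 4007 is unramified.
Compute (-65/4007) via Euler: 3942^((4007-1)/2) mod 4007 = 1, so (-65/4007) = 1.
d is a quadratic residue mod p, hence 4007 splits in O_K.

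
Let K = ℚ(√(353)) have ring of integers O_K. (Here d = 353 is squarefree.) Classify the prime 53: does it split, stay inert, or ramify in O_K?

53 remains inert

Since 353 ≡ 1 mod 4, the ring of integers is ℤ[(1+√353)/2] with discriminant 353.
disc(K) = 353 is not divisible by 53; 53 is unramified.
Euler's criterion: 353^26 mod 53 = 52. Thus (353|53) = -1.
(353/53) = -1, so 53 is inert.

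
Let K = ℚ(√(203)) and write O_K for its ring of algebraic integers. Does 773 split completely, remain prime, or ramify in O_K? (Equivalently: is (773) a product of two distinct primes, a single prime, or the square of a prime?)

split

203 mod 4 = 3, hence disc K = 4·203 = 812 and O_K = ℤ[√203].
disc(K) = 812 is not divisible by 773; 773 is unramified.
Legendre symbol by Euler's criterion: (203/773) ≡ 203^386 ≡ 1 (mod 773), i.e. (203/773) = 1.
(203/773) = 1, so 773 splits.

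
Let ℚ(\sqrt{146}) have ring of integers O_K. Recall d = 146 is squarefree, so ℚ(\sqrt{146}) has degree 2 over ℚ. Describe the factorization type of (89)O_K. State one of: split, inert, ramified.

146 mod 4 = 2, hence disc K = 4·146 = 584 and O_K = ℤ[√146].
disc(K) = 584 is not divisible by 89; 89 is unramified.
Euler's criterion: 146^44 mod 89 = 1. Thus (146|89) = 1.
(146/89) = 1, so 89 splits.

split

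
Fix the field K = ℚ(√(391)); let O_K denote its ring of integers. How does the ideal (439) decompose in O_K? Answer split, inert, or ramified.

439 splits in O_K

391 mod 4 = 3, hence disc K = 4·391 = 1564 and O_K = ℤ[√391].
439 ∤ 1564, so 439 is unramified.
Euler's criterion: 391^219 mod 439 = 1. Thus (391|439) = 1.
(391/439) = 1, so 439 splits.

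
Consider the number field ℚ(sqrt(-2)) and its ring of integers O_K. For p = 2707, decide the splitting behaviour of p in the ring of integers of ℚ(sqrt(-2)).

split

Since -2 ≢ 1 mod 4, the ring of integers is ℤ[√-2] with discriminant 4·(-2) = -8.
Since gcd(2707, -8) = 1 the prime 2707 does not ramify.
Compute (-2/2707) via Euler: 2705^((2707-1)/2) mod 2707 = 1, so (-2/2707) = 1.
(-2/2707) = 1, so 2707 splits.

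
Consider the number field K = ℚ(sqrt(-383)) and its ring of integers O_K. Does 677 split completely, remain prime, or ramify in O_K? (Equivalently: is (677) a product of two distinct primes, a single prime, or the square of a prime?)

split

-383 mod 4 = 1, hence disc K = -383 and O_K = ℤ[(1+√-383)/2].
disc(K) = -383 is not divisible by 677; 677 is unramified.
Euler's criterion: (-383)^338 mod 677 = 1. Thus (-383|677) = 1.
(-383/677) = 1, so 677 splits.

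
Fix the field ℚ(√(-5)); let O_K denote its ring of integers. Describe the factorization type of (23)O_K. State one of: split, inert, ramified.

23 splits in O_K

Since -5 ≢ 1 mod 4, the ring of integers is ℤ[√-5] with discriminant 4·(-5) = -20.
disc(K) = -20 is not divisible by 23; 23 is unramified.
(-5/23) = 18^11 mod 23 = 1, giving Legendre symbol 1.
Legendre symbol 1 ⇒ 23 is split.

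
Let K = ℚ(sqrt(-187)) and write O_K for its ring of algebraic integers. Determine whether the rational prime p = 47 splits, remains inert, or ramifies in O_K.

split — (47) = 𝔭₁𝔭₂ with 𝔭₁ ≠ 𝔭₂

-187 mod 4 = 1, hence disc K = -187 and O_K = ℤ[(1+√-187)/2].
disc(K) = -187 is not divisible by 47; 47 is unramified.
Compute (-187/47) via Euler: 1^((47-1)/2) mod 47 = 1, so (-187/47) = 1.
(-187/47) = 1, so 47 splits.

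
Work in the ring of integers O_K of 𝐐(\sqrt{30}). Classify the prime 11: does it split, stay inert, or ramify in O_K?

11 remains inert

30 mod 4 = 2, hence disc K = 4·30 = 120 and O_K = ℤ[√30].
Since gcd(11, 120) = 1 the prime 11 does not ramify.
Compute (30/11) via Euler: 8^((11-1)/2) mod 11 = 10, so (30/11) = -1.
Legendre symbol -1 ⇒ 11 is inert.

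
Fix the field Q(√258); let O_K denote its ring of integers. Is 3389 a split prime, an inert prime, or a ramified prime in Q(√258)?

d = 258 ≡ 2 (mod 4), so O_K = ℤ[√258] and disc(K) = 4d = 1032.
disc(K) = 1032 is not divisible by 3389; 3389 is unramified.
Legendre symbol by Euler's criterion: (258/3389) ≡ 258^1694 ≡ 1 (mod 3389), i.e. (258/3389) = 1.
(258/3389) = 1, so 3389 splits.

split — (3389) = 𝔭₁𝔭₂ with 𝔭₁ ≠ 𝔭₂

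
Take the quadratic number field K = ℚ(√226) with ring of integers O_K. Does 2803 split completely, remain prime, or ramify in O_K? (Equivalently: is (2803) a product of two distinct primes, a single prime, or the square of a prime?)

inert

226 mod 4 = 2, hence disc K = 4·226 = 904 and O_K = ℤ[√226].
2803 ∤ 904, so 2803 is unramified.
Compute (226/2803) via Euler: 226^((2803-1)/2) mod 2803 = 2802, so (226/2803) = -1.
(226/2803) = -1, so 2803 is inert.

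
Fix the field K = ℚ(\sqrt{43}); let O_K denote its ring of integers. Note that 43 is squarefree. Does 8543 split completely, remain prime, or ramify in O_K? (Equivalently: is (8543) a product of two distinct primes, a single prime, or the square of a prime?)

8543 splits in O_K

43 mod 4 = 3, hence disc K = 4·43 = 172 and O_K = ℤ[√43].
8543 ∤ 172, so 8543 is unramified.
(43/8543) = 43^4271 mod 8543 = 1, giving Legendre symbol 1.
Legendre symbol 1 ⇒ 8543 is split.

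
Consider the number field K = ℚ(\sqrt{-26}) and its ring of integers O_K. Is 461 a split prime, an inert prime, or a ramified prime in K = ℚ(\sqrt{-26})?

Since -26 ≢ 1 mod 4, the ring of integers is ℤ[√-26] with discriminant 4·(-26) = -104.
disc(K) = -104 is not divisible by 461; 461 is unramified.
Euler's criterion: (-26)^230 mod 461 = 1. Thus (-26|461) = 1.
d is a quadratic residue mod p, hence 461 splits in O_K.

splits completely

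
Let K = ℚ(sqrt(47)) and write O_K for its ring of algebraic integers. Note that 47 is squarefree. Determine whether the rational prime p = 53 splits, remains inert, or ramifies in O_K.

47 mod 4 = 3, hence disc K = 4·47 = 188 and O_K = ℤ[√47].
Since gcd(53, 188) = 1 the prime 53 does not ramify.
Compute (47/53) via Euler: 47^((53-1)/2) mod 53 = 1, so (47/53) = 1.
Legendre symbol 1 ⇒ 53 is split.

splits completely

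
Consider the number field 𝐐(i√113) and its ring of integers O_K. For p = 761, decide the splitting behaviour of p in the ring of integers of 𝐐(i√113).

d = -113 ≡ 3 (mod 4), so O_K = ℤ[√-113] and disc(K) = 4d = -452.
Since gcd(761, -452) = 1 the prime 761 does not ramify.
Legendre symbol by Euler's criterion: (-113/761) ≡ (-113)^380 ≡ 1 (mod 761), i.e. (-113/761) = 1.
(-113/761) = 1, so 761 splits.

761 splits in O_K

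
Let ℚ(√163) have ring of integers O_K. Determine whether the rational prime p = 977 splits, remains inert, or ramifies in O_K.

d = 163 ≡ 3 (mod 4), so O_K = ℤ[√163] and disc(K) = 4d = 652.
Since gcd(977, 652) = 1 the prime 977 does not ramify.
Legendre symbol by Euler's criterion: (163/977) ≡ 163^488 ≡ 976 (mod 977), i.e. (163/977) = -1.
d is a non-residue mod p, hence 977 remains inert in O_K.

remains prime (inert)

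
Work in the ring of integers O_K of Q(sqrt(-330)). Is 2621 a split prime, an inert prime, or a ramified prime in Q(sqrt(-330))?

split

d = -330 ≡ 2 (mod 4), so O_K = ℤ[√-330] and disc(K) = 4d = -1320.
2621 ∤ -1320, so 2621 is unramified.
(-330/2621) = 2291^1310 mod 2621 = 1, giving Legendre symbol 1.
(-330/2621) = 1, so 2621 splits.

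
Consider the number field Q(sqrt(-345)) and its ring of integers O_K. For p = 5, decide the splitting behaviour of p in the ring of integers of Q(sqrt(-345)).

-345 mod 4 = 3, hence disc K = 4·(-345) = -1380 and O_K = ℤ[√-345].
5 divides disc(K) = -1380, so 5 ramifies.

5 is ramified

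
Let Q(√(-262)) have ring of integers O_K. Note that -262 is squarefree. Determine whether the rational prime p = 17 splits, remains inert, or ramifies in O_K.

inert — (17) stays prime in O_K

d = -262 ≡ 2 (mod 4), so O_K = ℤ[√-262] and disc(K) = 4d = -1048.
disc(K) = -1048 is not divisible by 17; 17 is unramified.
Euler's criterion: (-262)^8 mod 17 = 16. Thus (-262|17) = -1.
(-262/17) = -1, so 17 is inert.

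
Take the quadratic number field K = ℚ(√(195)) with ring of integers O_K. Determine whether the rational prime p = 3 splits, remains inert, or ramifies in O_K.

195 mod 4 = 3, hence disc K = 4·195 = 780 and O_K = ℤ[√195].
disc(K) = 780 = 3·260, so p = 3 is ramified.

ramifies in O_K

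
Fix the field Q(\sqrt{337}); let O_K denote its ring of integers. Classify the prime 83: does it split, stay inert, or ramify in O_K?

d = 337 ≡ 1 (mod 4), so O_K = ℤ[(1+√337)/2] and disc(K) = d = 337.
Since gcd(83, 337) = 1 the prime 83 does not ramify.
Compute (337/83) via Euler: 5^((83-1)/2) mod 83 = 82, so (337/83) = -1.
(337/83) = -1, so 83 is inert.

inert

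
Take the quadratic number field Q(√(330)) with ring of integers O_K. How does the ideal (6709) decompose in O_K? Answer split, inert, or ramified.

Since 330 ≢ 1 mod 4, the ring of integers is ℤ[√330] with discriminant 4·330 = 1320.
disc(K) = 1320 is not divisible by 6709; 6709 is unramified.
Compute (330/6709) via Euler: 330^((6709-1)/2) mod 6709 = 1, so (330/6709) = 1.
d is a quadratic residue mod p, hence 6709 splits in O_K.

split — (6709) = 𝔭₁𝔭₂ with 𝔭₁ ≠ 𝔭₂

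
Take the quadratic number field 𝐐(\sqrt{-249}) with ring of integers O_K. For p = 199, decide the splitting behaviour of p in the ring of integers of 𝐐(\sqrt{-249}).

Since -249 ≢ 1 mod 4, the ring of integers is ℤ[√-249] with discriminant 4·(-249) = -996.
disc(K) = -996 is not divisible by 199; 199 is unramified.
Euler's criterion: (-249)^99 mod 199 = 198. Thus (-249|199) = -1.
d is a non-residue mod p, hence 199 remains inert in O_K.

inert — (199) stays prime in O_K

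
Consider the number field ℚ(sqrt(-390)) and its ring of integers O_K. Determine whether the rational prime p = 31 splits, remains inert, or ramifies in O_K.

d = -390 ≡ 2 (mod 4), so O_K = ℤ[√-390] and disc(K) = 4d = -1560.
31 ∤ -1560, so 31 is unramified.
Legendre symbol by Euler's criterion: (-390/31) ≡ (-390)^15 ≡ 30 (mod 31), i.e. (-390/31) = -1.
Legendre symbol -1 ⇒ 31 is inert.

remains prime (inert)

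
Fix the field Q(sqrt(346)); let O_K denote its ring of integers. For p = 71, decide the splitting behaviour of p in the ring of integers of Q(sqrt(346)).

inert

Since 346 ≢ 1 mod 4, the ring of integers is ℤ[√346] with discriminant 4·346 = 1384.
Since gcd(71, 1384) = 1 the prime 71 does not ramify.
Legendre symbol by Euler's criterion: (346/71) ≡ 346^35 ≡ 70 (mod 71), i.e. (346/71) = -1.
(346/71) = -1, so 71 is inert.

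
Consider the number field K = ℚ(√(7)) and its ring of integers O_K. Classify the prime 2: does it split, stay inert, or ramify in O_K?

ramifies in O_K

7 mod 4 = 3, hence disc K = 4·7 = 28 and O_K = ℤ[√7].
Ramification test: 2 | 28. The prime 2 ramifies in K.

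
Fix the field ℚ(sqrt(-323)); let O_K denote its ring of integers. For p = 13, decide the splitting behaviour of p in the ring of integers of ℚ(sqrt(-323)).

inert

Since -323 ≡ 1 mod 4, the ring of integers is ℤ[(1+√-323)/2] with discriminant -323.
Since gcd(13, -323) = 1 the prime 13 does not ramify.
Euler's criterion: (-323)^6 mod 13 = 12. Thus (-323|13) = -1.
d is a non-residue mod p, hence 13 remains inert in O_K.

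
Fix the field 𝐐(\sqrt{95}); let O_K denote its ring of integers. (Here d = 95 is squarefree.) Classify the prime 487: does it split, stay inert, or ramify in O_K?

d = 95 ≡ 3 (mod 4), so O_K = ℤ[√95] and disc(K) = 4d = 380.
Since gcd(487, 380) = 1 the prime 487 does not ramify.
Compute (95/487) via Euler: 95^((487-1)/2) mod 487 = 486, so (95/487) = -1.
d is a non-residue mod p, hence 487 remains inert in O_K.

remains prime (inert)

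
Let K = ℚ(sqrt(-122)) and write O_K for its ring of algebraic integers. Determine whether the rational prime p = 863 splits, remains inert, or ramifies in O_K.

-122 mod 4 = 2, hence disc K = 4·(-122) = -488 and O_K = ℤ[√-122].
863 ∤ -488, so 863 is unramified.
(-122/863) = 741^431 mod 863 = 862, giving Legendre symbol -1.
(-122/863) = -1, so 863 is inert.

p is inert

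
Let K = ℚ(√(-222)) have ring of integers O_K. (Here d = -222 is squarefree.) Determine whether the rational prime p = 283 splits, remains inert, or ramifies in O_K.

split

d = -222 ≡ 2 (mod 4), so O_K = ℤ[√-222] and disc(K) = 4d = -888.
disc(K) = -888 is not divisible by 283; 283 is unramified.
Compute (-222/283) via Euler: 61^((283-1)/2) mod 283 = 1, so (-222/283) = 1.
(-222/283) = 1, so 283 splits.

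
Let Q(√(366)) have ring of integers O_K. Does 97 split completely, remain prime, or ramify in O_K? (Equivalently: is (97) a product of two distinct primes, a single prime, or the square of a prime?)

Since 366 ≢ 1 mod 4, the ring of integers is ℤ[√366] with discriminant 4·366 = 1464.
Since gcd(97, 1464) = 1 the prime 97 does not ramify.
(366/97) = 75^48 mod 97 = 1, giving Legendre symbol 1.
d is a quadratic residue mod p, hence 97 splits in O_K.

97 splits in O_K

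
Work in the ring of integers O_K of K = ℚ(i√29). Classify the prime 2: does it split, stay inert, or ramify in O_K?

d = -29 ≡ 3 (mod 4), so O_K = ℤ[√-29] and disc(K) = 4d = -116.
Ramification test: 2 | -116. The prime 2 ramifies in K.

2 is ramified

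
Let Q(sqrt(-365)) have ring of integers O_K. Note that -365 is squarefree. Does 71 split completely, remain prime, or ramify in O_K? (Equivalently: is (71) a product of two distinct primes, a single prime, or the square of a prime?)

Since -365 ≢ 1 mod 4, the ring of integers is ℤ[√-365] with discriminant 4·(-365) = -1460.
Since gcd(71, -1460) = 1 the prime 71 does not ramify.
Euler's criterion: (-365)^35 mod 71 = 70. Thus (-365|71) = -1.
(-365/71) = -1, so 71 is inert.

inert — (71) stays prime in O_K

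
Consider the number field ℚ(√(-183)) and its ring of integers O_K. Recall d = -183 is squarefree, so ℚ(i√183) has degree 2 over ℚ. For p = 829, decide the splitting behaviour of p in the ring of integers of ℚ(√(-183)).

splits completely

-183 mod 4 = 1, hence disc K = -183 and O_K = ℤ[(1+√-183)/2].
Since gcd(829, -183) = 1 the prime 829 does not ramify.
(-183/829) = 646^414 mod 829 = 1, giving Legendre symbol 1.
(-183/829) = 1, so 829 splits.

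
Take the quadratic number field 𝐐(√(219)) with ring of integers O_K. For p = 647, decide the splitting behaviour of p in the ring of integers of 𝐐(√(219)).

d = 219 ≡ 3 (mod 4), so O_K = ℤ[√219] and disc(K) = 4d = 876.
Since gcd(647, 876) = 1 the prime 647 does not ramify.
Euler's criterion: 219^323 mod 647 = 646. Thus (219|647) = -1.
d is a non-residue mod p, hence 647 remains inert in O_K.

inert — (647) stays prime in O_K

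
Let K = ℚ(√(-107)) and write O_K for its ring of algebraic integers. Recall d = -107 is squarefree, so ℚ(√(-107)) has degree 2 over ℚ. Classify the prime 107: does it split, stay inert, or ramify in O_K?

-107 mod 4 = 1, hence disc K = -107 and O_K = ℤ[(1+√-107)/2].
Ramification test: 107 | -107. The prime 107 ramifies in K.

ramified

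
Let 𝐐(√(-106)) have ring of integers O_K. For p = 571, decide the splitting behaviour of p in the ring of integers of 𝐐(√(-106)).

inert

Since -106 ≢ 1 mod 4, the ring of integers is ℤ[√-106] with discriminant 4·(-106) = -424.
571 ∤ -424, so 571 is unramified.
(-106/571) = 465^285 mod 571 = 570, giving Legendre symbol -1.
d is a non-residue mod p, hence 571 remains inert in O_K.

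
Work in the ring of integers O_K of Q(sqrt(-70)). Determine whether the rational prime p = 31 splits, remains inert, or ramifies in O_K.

d = -70 ≡ 2 (mod 4), so O_K = ℤ[√-70] and disc(K) = 4d = -280.
disc(K) = -280 is not divisible by 31; 31 is unramified.
Compute (-70/31) via Euler: 23^((31-1)/2) mod 31 = 30, so (-70/31) = -1.
d is a non-residue mod p, hence 31 remains inert in O_K.

31 remains inert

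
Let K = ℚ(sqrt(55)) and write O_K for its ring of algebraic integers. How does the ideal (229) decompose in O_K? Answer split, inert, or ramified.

Since 55 ≢ 1 mod 4, the ring of integers is ℤ[√55] with discriminant 4·55 = 220.
229 ∤ 220, so 229 is unramified.
Euler's criterion: 55^114 mod 229 = 1. Thus (55|229) = 1.
Legendre symbol 1 ⇒ 229 is split.

split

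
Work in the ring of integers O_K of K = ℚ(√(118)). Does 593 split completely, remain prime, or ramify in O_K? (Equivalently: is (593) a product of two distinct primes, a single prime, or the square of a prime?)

split — (593) = 𝔭₁𝔭₂ with 𝔭₁ ≠ 𝔭₂

d = 118 ≡ 2 (mod 4), so O_K = ℤ[√118] and disc(K) = 4d = 472.
Since gcd(593, 472) = 1 the prime 593 does not ramify.
(118/593) = 118^296 mod 593 = 1, giving Legendre symbol 1.
d is a quadratic residue mod p, hence 593 splits in O_K.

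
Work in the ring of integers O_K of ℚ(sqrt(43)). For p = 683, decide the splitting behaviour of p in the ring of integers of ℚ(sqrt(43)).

Since 43 ≢ 1 mod 4, the ring of integers is ℤ[√43] with discriminant 4·43 = 172.
683 ∤ 172, so 683 is unramified.
Compute (43/683) via Euler: 43^((683-1)/2) mod 683 = 682, so (43/683) = -1.
Legendre symbol -1 ⇒ 683 is inert.

683 remains inert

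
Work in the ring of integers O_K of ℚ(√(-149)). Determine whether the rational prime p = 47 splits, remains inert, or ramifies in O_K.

Since -149 ≢ 1 mod 4, the ring of integers is ℤ[√-149] with discriminant 4·(-149) = -596.
disc(K) = -596 is not divisible by 47; 47 is unramified.
Legendre symbol by Euler's criterion: (-149/47) ≡ (-149)^23 ≡ 46 (mod 47), i.e. (-149/47) = -1.
Legendre symbol -1 ⇒ 47 is inert.

inert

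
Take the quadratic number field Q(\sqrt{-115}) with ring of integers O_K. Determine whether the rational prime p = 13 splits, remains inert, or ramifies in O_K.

inert

-115 mod 4 = 1, hence disc K = -115 and O_K = ℤ[(1+√-115)/2].
disc(K) = -115 is not divisible by 13; 13 is unramified.
Legendre symbol by Euler's criterion: (-115/13) ≡ (-115)^6 ≡ 12 (mod 13), i.e. (-115/13) = -1.
Legendre symbol -1 ⇒ 13 is inert.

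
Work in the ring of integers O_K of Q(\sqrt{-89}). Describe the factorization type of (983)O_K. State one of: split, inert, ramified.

p is inert

Since -89 ≢ 1 mod 4, the ring of integers is ℤ[√-89] with discriminant 4·(-89) = -356.
disc(K) = -356 is not divisible by 983; 983 is unramified.
Legendre symbol by Euler's criterion: (-89/983) ≡ (-89)^491 ≡ 982 (mod 983), i.e. (-89/983) = -1.
d is a non-residue mod p, hence 983 remains inert in O_K.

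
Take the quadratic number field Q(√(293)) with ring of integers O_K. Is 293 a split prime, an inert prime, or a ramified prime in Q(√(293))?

293 is ramified

293 mod 4 = 1, hence disc K = 293 and O_K = ℤ[(1+√293)/2].
293 divides disc(K) = 293, so 293 ramifies.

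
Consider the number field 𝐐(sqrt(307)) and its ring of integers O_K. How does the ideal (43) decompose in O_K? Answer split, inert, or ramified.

307 mod 4 = 3, hence disc K = 4·307 = 1228 and O_K = ℤ[√307].
43 ∤ 1228, so 43 is unramified.
Euler's criterion: 307^21 mod 43 = 1. Thus (307|43) = 1.
(307/43) = 1, so 43 splits.

split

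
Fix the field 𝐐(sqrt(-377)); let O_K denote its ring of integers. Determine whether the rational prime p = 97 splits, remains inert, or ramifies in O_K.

97 splits in O_K

Since -377 ≢ 1 mod 4, the ring of integers is ℤ[√-377] with discriminant 4·(-377) = -1508.
disc(K) = -1508 is not divisible by 97; 97 is unramified.
Compute (-377/97) via Euler: 11^((97-1)/2) mod 97 = 1, so (-377/97) = 1.
d is a quadratic residue mod p, hence 97 splits in O_K.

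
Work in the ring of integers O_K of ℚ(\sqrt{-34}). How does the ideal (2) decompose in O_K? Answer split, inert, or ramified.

ramified — (2) = 𝔭²

-34 mod 4 = 2, hence disc K = 4·(-34) = -136 and O_K = ℤ[√-34].
2 divides disc(K) = -136, so 2 ramifies.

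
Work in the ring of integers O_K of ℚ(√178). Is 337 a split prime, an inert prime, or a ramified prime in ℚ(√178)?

178 mod 4 = 2, hence disc K = 4·178 = 712 and O_K = ℤ[√178].
disc(K) = 712 is not divisible by 337; 337 is unramified.
(178/337) = 178^168 mod 337 = 336, giving Legendre symbol -1.
Legendre symbol -1 ⇒ 337 is inert.

inert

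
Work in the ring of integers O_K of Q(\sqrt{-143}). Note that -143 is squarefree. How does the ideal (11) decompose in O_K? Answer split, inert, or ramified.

ramifies in O_K

d = -143 ≡ 1 (mod 4), so O_K = ℤ[(1+√-143)/2] and disc(K) = d = -143.
Ramification test: 11 | -143. The prime 11 ramifies in K.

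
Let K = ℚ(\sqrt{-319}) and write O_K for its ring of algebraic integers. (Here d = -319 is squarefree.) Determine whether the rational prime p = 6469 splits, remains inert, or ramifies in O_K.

-319 mod 4 = 1, hence disc K = -319 and O_K = ℤ[(1+√-319)/2].
disc(K) = -319 is not divisible by 6469; 6469 is unramified.
(-319/6469) = 6150^3234 mod 6469 = 6468, giving Legendre symbol -1.
(-319/6469) = -1, so 6469 is inert.

remains prime (inert)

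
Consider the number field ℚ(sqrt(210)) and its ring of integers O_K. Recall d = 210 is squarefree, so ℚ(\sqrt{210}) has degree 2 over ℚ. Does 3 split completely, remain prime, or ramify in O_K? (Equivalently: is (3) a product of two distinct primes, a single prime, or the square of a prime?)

ramified — (3) = 𝔭²

Since 210 ≢ 1 mod 4, the ring of integers is ℤ[√210] with discriminant 4·210 = 840.
disc(K) = 840 = 3·280, so p = 3 is ramified.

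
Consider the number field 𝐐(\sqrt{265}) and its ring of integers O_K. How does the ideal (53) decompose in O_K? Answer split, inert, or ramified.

Since 265 ≡ 1 mod 4, the ring of integers is ℤ[(1+√265)/2] with discriminant 265.
Ramification test: 53 | 265. The prime 53 ramifies in K.

p ramifies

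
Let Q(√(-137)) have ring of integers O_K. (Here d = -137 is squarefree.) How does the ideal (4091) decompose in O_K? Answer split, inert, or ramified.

p is inert

-137 mod 4 = 3, hence disc K = 4·(-137) = -548 and O_K = ℤ[√-137].
Since gcd(4091, -548) = 1 the prime 4091 does not ramify.
Euler's criterion: (-137)^2045 mod 4091 = 4090. Thus (-137|4091) = -1.
(-137/4091) = -1, so 4091 is inert.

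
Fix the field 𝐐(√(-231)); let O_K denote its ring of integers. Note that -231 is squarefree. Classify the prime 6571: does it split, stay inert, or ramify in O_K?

Since -231 ≡ 1 mod 4, the ring of integers is ℤ[(1+√-231)/2] with discriminant -231.
Since gcd(6571, -231) = 1 the prime 6571 does not ramify.
Compute (-231/6571) via Euler: 6340^((6571-1)/2) mod 6571 = 6570, so (-231/6571) = -1.
Legendre symbol -1 ⇒ 6571 is inert.

inert — (6571) stays prime in O_K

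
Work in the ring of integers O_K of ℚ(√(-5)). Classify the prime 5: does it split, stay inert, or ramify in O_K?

Since -5 ≢ 1 mod 4, the ring of integers is ℤ[√-5] with discriminant 4·(-5) = -20.
Ramification test: 5 | -20. The prime 5 ramifies in K.

5 is ramified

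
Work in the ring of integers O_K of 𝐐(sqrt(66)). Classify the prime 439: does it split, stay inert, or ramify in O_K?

Since 66 ≢ 1 mod 4, the ring of integers is ℤ[√66] with discriminant 4·66 = 264.
439 ∤ 264, so 439 is unramified.
Compute (66/439) via Euler: 66^((439-1)/2) mod 439 = 438, so (66/439) = -1.
d is a non-residue mod p, hence 439 remains inert in O_K.

439 remains inert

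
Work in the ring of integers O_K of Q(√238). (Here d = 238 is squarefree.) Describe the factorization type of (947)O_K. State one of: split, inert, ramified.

238 mod 4 = 2, hence disc K = 4·238 = 952 and O_K = ℤ[√238].
Since gcd(947, 952) = 1 the prime 947 does not ramify.
(238/947) = 238^473 mod 947 = 946, giving Legendre symbol -1.
(238/947) = -1, so 947 is inert.

p is inert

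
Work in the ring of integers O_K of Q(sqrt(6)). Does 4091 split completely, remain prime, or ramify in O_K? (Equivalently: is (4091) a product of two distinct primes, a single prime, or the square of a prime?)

d = 6 ≡ 2 (mod 4), so O_K = ℤ[√6] and disc(K) = 4d = 24.
4091 ∤ 24, so 4091 is unramified.
Legendre symbol by Euler's criterion: (6/4091) ≡ 6^2045 ≡ 4090 (mod 4091), i.e. (6/4091) = -1.
Legendre symbol -1 ⇒ 4091 is inert.

inert — (4091) stays prime in O_K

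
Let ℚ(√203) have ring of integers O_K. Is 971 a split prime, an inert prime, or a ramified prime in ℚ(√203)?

inert

d = 203 ≡ 3 (mod 4), so O_K = ℤ[√203] and disc(K) = 4d = 812.
disc(K) = 812 is not divisible by 971; 971 is unramified.
(203/971) = 203^485 mod 971 = 970, giving Legendre symbol -1.
Legendre symbol -1 ⇒ 971 is inert.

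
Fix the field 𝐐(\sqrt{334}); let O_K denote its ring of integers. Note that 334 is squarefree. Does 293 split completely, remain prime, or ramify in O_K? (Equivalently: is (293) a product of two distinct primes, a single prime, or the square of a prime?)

inert

334 mod 4 = 2, hence disc K = 4·334 = 1336 and O_K = ℤ[√334].
Since gcd(293, 1336) = 1 the prime 293 does not ramify.
Compute (334/293) via Euler: 41^((293-1)/2) mod 293 = 292, so (334/293) = -1.
d is a non-residue mod p, hence 293 remains inert in O_K.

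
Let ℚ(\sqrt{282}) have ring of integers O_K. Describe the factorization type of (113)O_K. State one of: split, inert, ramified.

113 splits in O_K

d = 282 ≡ 2 (mod 4), so O_K = ℤ[√282] and disc(K) = 4d = 1128.
113 ∤ 1128, so 113 is unramified.
(282/113) = 56^56 mod 113 = 1, giving Legendre symbol 1.
Legendre symbol 1 ⇒ 113 is split.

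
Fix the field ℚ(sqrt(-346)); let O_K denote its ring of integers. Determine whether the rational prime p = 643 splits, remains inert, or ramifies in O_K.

p splits

-346 mod 4 = 2, hence disc K = 4·(-346) = -1384 and O_K = ℤ[√-346].
643 ∤ -1384, so 643 is unramified.
Compute (-346/643) via Euler: 297^((643-1)/2) mod 643 = 1, so (-346/643) = 1.
d is a quadratic residue mod p, hence 643 splits in O_K.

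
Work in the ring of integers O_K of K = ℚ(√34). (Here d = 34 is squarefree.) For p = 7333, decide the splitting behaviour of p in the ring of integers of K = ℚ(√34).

p splits

d = 34 ≡ 2 (mod 4), so O_K = ℤ[√34] and disc(K) = 4d = 136.
disc(K) = 136 is not divisible by 7333; 7333 is unramified.
Legendre symbol by Euler's criterion: (34/7333) ≡ 34^3666 ≡ 1 (mod 7333), i.e. (34/7333) = 1.
Legendre symbol 1 ⇒ 7333 is split.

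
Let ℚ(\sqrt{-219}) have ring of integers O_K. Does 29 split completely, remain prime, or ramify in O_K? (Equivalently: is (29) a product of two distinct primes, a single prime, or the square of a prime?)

-219 mod 4 = 1, hence disc K = -219 and O_K = ℤ[(1+√-219)/2].
disc(K) = -219 is not divisible by 29; 29 is unramified.
Compute (-219/29) via Euler: 13^((29-1)/2) mod 29 = 1, so (-219/29) = 1.
Legendre symbol 1 ⇒ 29 is split.

splits completely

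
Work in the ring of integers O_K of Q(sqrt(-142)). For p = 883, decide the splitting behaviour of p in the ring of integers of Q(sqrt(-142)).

d = -142 ≡ 2 (mod 4), so O_K = ℤ[√-142] and disc(K) = 4d = -568.
Since gcd(883, -568) = 1 the prime 883 does not ramify.
Euler's criterion: (-142)^441 mod 883 = 1. Thus (-142|883) = 1.
d is a quadratic residue mod p, hence 883 splits in O_K.

split — (883) = 𝔭₁𝔭₂ with 𝔭₁ ≠ 𝔭₂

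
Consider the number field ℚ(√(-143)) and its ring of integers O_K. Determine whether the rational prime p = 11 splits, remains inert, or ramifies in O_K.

ramified — (11) = 𝔭²

d = -143 ≡ 1 (mod 4), so O_K = ℤ[(1+√-143)/2] and disc(K) = d = -143.
11 divides disc(K) = -143, so 11 ramifies.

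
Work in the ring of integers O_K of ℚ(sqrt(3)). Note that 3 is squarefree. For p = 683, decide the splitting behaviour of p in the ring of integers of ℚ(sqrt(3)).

d = 3 ≡ 3 (mod 4), so O_K = ℤ[√3] and disc(K) = 4d = 12.
683 ∤ 12, so 683 is unramified.
Compute (3/683) via Euler: 3^((683-1)/2) mod 683 = 1, so (3/683) = 1.
d is a quadratic residue mod p, hence 683 splits in O_K.

683 splits in O_K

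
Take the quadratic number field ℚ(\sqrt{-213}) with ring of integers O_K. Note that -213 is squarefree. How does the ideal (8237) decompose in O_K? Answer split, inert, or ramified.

p is inert

Since -213 ≢ 1 mod 4, the ring of integers is ℤ[√-213] with discriminant 4·(-213) = -852.
disc(K) = -852 is not divisible by 8237; 8237 is unramified.
Compute (-213/8237) via Euler: 8024^((8237-1)/2) mod 8237 = 8236, so (-213/8237) = -1.
d is a non-residue mod p, hence 8237 remains inert in O_K.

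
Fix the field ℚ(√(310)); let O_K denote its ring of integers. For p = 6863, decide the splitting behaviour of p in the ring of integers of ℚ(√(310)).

Since 310 ≢ 1 mod 4, the ring of integers is ℤ[√310] with discriminant 4·310 = 1240.
6863 ∤ 1240, so 6863 is unramified.
Euler's criterion: 310^3431 mod 6863 = 6862. Thus (310|6863) = -1.
d is a non-residue mod p, hence 6863 remains inert in O_K.

inert — (6863) stays prime in O_K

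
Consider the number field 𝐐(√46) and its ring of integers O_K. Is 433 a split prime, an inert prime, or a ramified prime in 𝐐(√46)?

433 remains inert

46 mod 4 = 2, hence disc K = 4·46 = 184 and O_K = ℤ[√46].
disc(K) = 184 is not divisible by 433; 433 is unramified.
Legendre symbol by Euler's criterion: (46/433) ≡ 46^216 ≡ 432 (mod 433), i.e. (46/433) = -1.
Legendre symbol -1 ⇒ 433 is inert.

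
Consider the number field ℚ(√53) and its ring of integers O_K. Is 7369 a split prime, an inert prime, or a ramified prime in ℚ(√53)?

d = 53 ≡ 1 (mod 4), so O_K = ℤ[(1+√53)/2] and disc(K) = d = 53.
7369 ∤ 53, so 7369 is unramified.
Euler's criterion: 53^3684 mod 7369 = 7368. Thus (53|7369) = -1.
d is a non-residue mod p, hence 7369 remains inert in O_K.

inert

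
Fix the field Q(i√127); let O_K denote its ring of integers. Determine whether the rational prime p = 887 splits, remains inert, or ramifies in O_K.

inert

-127 mod 4 = 1, hence disc K = -127 and O_K = ℤ[(1+√-127)/2].
disc(K) = -127 is not divisible by 887; 887 is unramified.
Euler's criterion: (-127)^443 mod 887 = 886. Thus (-127|887) = -1.
Legendre symbol -1 ⇒ 887 is inert.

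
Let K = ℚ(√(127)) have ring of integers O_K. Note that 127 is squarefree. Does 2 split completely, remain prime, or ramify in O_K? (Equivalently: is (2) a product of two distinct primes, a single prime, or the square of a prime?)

ramified — (2) = 𝔭²

d = 127 ≡ 3 (mod 4), so O_K = ℤ[√127] and disc(K) = 4d = 508.
2 divides disc(K) = 508, so 2 ramifies.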